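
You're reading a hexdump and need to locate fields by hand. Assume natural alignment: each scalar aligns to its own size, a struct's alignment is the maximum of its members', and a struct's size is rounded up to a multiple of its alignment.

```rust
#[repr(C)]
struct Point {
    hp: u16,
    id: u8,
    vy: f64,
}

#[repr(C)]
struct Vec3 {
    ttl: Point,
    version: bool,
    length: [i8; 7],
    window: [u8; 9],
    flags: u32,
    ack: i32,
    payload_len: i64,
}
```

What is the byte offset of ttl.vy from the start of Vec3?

Point: 0..2  hp  (2B, 2-aligned); 2..3  id  (1B, 1-aligned); 3..8  -- padding (5B); 8..16  vy  (8B, 8-aligned); sizeof = 16, alignof = 8
0..16  ttl  (16B, 8-aligned)
within Point: vy at 8
0 + 8 = 8

8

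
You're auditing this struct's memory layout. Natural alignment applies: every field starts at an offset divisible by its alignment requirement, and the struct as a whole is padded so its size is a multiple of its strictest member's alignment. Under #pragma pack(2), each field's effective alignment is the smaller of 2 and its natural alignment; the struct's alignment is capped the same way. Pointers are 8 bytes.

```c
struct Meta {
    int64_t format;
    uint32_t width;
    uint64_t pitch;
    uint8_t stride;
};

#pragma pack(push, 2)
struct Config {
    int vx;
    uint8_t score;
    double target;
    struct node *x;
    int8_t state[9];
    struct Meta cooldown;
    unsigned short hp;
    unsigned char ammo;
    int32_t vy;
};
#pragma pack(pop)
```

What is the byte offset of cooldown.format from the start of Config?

32

Meta: format at 0 (size 8, align 8) → ends 8; width at 8 (size 4, align 4) → ends 12; pad 4 to align 8 for pitch; pitch at 16 (size 8, align 8) → ends 24; stride at 24 (size 1, align 1) → ends 25; tail pad 7 to reach multiple of 8; total 32 bytes, alignment 8
vx at 0 (size 4, align 2) → ends 4
score at 4 (size 1, align 1) → ends 5
pad 1 to align 2 for target
target at 6 (size 8, align 2) → ends 14
x at 14 (size 8, align 2) → ends 22
state at 22 (size 9, align 1) → ends 31
pad 1 to align 2 for cooldown
cooldown at 32 (size 32, align 2) → ends 64
within Meta: format at 0
32 + 0 = 32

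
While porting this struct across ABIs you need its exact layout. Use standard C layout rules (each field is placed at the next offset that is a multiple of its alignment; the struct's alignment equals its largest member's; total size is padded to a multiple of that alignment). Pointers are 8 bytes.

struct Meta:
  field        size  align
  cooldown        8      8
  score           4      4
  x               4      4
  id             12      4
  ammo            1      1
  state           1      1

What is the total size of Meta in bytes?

32 bytes

cooldown at 0 (size 8, align 8) → ends 8
score at 8 (size 4, align 4) → ends 12
x at 12 (size 4, align 4) → ends 16
id at 16 (size 12, align 4) → ends 28
ammo at 28 (size 1, align 1) → ends 29
state at 29 (size 1, align 1) → ends 30
tail pad 2 to reach multiple of 8
total 32 bytes, alignment 8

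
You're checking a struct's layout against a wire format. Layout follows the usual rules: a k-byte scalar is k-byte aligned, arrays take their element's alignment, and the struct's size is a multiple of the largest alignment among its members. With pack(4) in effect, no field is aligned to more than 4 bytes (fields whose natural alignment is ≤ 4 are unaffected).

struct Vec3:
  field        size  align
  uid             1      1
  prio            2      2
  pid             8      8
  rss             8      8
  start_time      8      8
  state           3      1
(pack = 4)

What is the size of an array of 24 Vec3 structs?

@0: uid [1B, align 1] → 1
+1 pad (align 2)
@2: prio [2B, align 2] → 4
@4: pid [8B, align 4] → 12
@12: rss [8B, align 4] → 20
@20: start_time [8B, align 4] → 28
@28: state [3B, align 1] → 31
+1 tail pad (align 4)
size 32, align 4
array of 24: 24 × 32 = 768

768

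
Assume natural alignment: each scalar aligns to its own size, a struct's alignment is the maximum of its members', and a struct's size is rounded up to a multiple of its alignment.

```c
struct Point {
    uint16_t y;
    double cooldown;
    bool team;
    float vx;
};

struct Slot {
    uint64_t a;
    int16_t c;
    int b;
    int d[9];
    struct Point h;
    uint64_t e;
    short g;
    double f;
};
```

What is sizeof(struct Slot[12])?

1248

Point: @0: y [2B, align 2] → 2; +6 pad (align 8); @8: cooldown [8B, align 8] → 16; @16: team [1B, align 1] → 17; +3 pad (align 4); @20: vx [4B, align 4] → 24; size 24, align 8
@0: a [8B, align 8] → 8
@8: c [2B, align 2] → 10
+2 pad (align 4)
@12: b [4B, align 4] → 16
@16: d [36B, align 4] → 52
+4 pad (align 8)
@56: h [24B, align 8] → 80
@80: e [8B, align 8] → 88
@88: g [2B, align 2] → 90
+6 pad (align 8)
@96: f [8B, align 8] → 104
size 104, align 8
array of 12: 12 × 104 = 1248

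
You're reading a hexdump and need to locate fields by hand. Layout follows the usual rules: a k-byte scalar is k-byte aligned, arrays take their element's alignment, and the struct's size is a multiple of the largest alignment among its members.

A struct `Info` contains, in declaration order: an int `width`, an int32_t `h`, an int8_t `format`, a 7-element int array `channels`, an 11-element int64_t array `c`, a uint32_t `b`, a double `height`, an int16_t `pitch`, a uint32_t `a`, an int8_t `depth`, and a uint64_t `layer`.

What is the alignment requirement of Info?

8

member alignments: width=4, h=4, format=1, channels=4, c=8, b=4, height=8, pitch=2, a=4, depth=1, layer=8
max = 8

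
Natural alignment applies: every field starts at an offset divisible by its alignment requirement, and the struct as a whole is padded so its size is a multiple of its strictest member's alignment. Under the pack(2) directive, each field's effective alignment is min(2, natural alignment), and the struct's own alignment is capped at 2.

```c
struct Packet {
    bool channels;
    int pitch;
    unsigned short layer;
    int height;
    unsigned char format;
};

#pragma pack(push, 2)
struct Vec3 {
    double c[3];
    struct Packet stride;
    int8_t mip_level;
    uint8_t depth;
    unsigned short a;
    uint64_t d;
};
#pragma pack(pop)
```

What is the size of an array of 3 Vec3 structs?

168

Packet: 0..1  channels  (1B, 1-aligned); 1..4  -- padding (3B); 4..8  pitch  (4B, 4-aligned); 8..10  layer  (2B, 2-aligned); 10..12  -- padding (2B); 12..16  height  (4B, 4-aligned); 16..17  format  (1B, 1-aligned); 17..20  -- tail padding (3B); sizeof = 20, alignof = 4
0..24  c  (24B, 2-aligned)
24..44  stride  (20B, 2-aligned)
44..45  mip_level  (1B, 1-aligned)
45..46  depth  (1B, 1-aligned)
46..48  a  (2B, 2-aligned)
48..56  d  (8B, 2-aligned)
sizeof = 56, alignof = 2
array of 3: 3 × 56 = 168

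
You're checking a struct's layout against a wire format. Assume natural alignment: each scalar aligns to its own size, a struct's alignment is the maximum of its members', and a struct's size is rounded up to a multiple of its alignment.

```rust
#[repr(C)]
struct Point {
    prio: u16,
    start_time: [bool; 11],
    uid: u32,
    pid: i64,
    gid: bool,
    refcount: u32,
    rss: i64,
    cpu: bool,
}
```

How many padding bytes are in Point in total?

17

prio at 0 (size 2, align 2) → ends 2
start_time at 2 (size 11, align 1) → ends 13
pad 3 to align 4 for uid
uid at 16 (size 4, align 4) → ends 20
pad 4 to align 8 for pid
pid at 24 (size 8, align 8) → ends 32
gid at 32 (size 1, align 1) → ends 33
pad 3 to align 4 for refcount
refcount at 36 (size 4, align 4) → ends 40
rss at 40 (size 8, align 8) → ends 48
cpu at 48 (size 1, align 1) → ends 49
tail pad 7 to reach multiple of 8
total 56 bytes, alignment 8
data bytes 39, size 56 → padding 17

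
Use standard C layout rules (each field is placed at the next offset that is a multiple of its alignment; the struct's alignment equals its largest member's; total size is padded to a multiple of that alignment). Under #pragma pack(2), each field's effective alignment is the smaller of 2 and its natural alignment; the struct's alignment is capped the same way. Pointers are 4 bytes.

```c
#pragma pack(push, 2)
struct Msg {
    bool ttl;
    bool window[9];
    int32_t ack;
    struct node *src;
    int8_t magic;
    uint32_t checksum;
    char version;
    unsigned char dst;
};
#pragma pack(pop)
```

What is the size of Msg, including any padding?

@0: ttl [1B, align 1] → 1
@1: window [9B, align 1] → 10
@10: ack [4B, align 2] → 14
@14: src [4B, align 2] → 18
@18: magic [1B, align 1] → 19
+1 pad (align 2)
@20: checksum [4B, align 2] → 24
@24: version [1B, align 1] → 25
@25: dst [1B, align 1] → 26
size 26, align 2

26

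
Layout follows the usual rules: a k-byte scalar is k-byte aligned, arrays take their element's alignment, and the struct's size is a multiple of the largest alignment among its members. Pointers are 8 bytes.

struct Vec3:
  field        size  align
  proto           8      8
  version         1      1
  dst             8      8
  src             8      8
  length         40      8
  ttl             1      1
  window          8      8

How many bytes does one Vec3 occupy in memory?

proto at 0 (size 8, align 8) → ends 8
version at 8 (size 1, align 1) → ends 9
pad 7 to align 8 for dst
dst at 16 (size 8, align 8) → ends 24
src at 24 (size 8, align 8) → ends 32
length at 32 (size 40, align 8) → ends 72
ttl at 72 (size 1, align 1) → ends 73
pad 7 to align 8 for window
window at 80 (size 8, align 8) → ends 88
total 88 bytes, alignment 8

88 bytes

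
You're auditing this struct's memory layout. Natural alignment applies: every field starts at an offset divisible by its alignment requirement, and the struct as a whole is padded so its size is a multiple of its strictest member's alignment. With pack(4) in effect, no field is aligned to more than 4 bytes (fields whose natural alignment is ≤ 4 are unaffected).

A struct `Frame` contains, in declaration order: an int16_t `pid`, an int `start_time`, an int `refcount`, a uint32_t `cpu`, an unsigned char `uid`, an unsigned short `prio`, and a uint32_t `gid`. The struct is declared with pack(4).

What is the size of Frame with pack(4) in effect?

24

pid at 0 (size 2, align 2) → ends 2
pad 2 to align 4 for start_time
start_time at 4 (size 4, align 4) → ends 8
refcount at 8 (size 4, align 4) → ends 12
cpu at 12 (size 4, align 4) → ends 16
uid at 16 (size 1, align 1) → ends 17
pad 1 to align 2 for prio
prio at 18 (size 2, align 2) → ends 20
gid at 20 (size 4, align 4) → ends 24
total 24 bytes, alignment 4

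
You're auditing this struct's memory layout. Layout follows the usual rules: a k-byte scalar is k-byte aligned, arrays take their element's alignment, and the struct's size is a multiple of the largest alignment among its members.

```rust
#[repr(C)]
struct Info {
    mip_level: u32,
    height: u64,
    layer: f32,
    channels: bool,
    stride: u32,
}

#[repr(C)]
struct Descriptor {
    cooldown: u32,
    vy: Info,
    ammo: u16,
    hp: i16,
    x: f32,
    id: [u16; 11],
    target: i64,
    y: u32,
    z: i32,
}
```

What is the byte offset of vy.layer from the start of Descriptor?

24

Info: 0..4  mip_level  (4B, 4-aligned); 4..8  -- padding (4B); 8..16  height  (8B, 8-aligned); 16..20  layer  (4B, 4-aligned); 20..21  channels  (1B, 1-aligned); 21..24  -- padding (3B); 24..28  stride  (4B, 4-aligned); 28..32  -- tail padding (4B); sizeof = 32, alignof = 8
0..4  cooldown  (4B, 4-aligned)
4..8  -- padding (4B)
8..40  vy  (32B, 8-aligned)
within Info: layer at 16
8 + 16 = 24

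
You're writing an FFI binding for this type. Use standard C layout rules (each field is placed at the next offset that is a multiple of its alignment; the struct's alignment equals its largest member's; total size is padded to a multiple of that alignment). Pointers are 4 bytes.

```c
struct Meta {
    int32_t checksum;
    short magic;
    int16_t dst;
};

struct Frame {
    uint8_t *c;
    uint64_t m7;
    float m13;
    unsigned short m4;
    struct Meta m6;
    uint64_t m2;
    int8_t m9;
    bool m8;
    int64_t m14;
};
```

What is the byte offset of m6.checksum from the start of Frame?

Meta: @0: checksum [4B, align 4] → 4; @4: magic [2B, align 2] → 6; @6: dst [2B, align 2] → 8; size 8, align 4
@0: c [4B, align 4] → 4
+4 pad (align 8)
@8: m7 [8B, align 8] → 16
@16: m13 [4B, align 4] → 20
@20: m4 [2B, align 2] → 22
+2 pad (align 4)
@24: m6 [8B, align 4] → 32
within Meta: checksum at 0
24 + 0 = 24

24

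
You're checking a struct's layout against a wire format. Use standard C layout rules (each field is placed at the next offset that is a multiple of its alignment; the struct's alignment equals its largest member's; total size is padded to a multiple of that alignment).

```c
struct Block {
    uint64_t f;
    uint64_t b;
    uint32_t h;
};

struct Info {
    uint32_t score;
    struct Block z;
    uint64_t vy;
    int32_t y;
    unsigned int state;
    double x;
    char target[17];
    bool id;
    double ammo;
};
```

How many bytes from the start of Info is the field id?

73

Block: @0: f [8B, align 8] → 8; @8: b [8B, align 8] → 16; @16: h [4B, align 4] → 20; +4 tail pad (align 8); size 24, align 8
@0: score [4B, align 4] → 4
+4 pad (align 8)
@8: z [24B, align 8] → 32
@32: vy [8B, align 8] → 40
@40: y [4B, align 4] → 44
@44: state [4B, align 4] → 48
@48: x [8B, align 8] → 56
@56: target [17B, align 1] → 73
@73: id [1B, align 1] → 74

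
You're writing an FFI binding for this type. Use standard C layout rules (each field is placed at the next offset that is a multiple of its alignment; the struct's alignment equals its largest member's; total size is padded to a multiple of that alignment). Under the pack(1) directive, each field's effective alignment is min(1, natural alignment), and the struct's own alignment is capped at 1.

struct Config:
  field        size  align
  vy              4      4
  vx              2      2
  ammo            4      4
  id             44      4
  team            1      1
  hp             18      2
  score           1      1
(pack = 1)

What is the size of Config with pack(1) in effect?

74

0..4  vy  (4B, 1-aligned)
4..6  vx  (2B, 1-aligned)
6..10  ammo  (4B, 1-aligned)
10..54  id  (44B, 1-aligned)
54..55  team  (1B, 1-aligned)
55..73  hp  (18B, 1-aligned)
73..74  score  (1B, 1-aligned)
sizeof = 74, alignof = 1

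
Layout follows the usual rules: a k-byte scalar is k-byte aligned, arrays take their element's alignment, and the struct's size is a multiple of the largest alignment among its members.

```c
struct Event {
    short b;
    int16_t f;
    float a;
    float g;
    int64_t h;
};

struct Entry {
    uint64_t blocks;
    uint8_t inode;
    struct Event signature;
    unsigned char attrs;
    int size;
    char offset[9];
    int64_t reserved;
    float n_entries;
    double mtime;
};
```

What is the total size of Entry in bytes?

88

Event: 0..2  b  (2B, 2-aligned); 2..4  f  (2B, 2-aligned); 4..8  a  (4B, 4-aligned); 8..12  g  (4B, 4-aligned); 12..16  -- padding (4B); 16..24  h  (8B, 8-aligned); sizeof = 24, alignof = 8
0..8  blocks  (8B, 8-aligned)
8..9  inode  (1B, 1-aligned)
9..16  -- padding (7B)
16..40  signature  (24B, 8-aligned)
40..41  attrs  (1B, 1-aligned)
41..44  -- padding (3B)
44..48  size  (4B, 4-aligned)
48..57  offset  (9B, 1-aligned)
57..64  -- padding (7B)
64..72  reserved  (8B, 8-aligned)
72..76  n_entries  (4B, 4-aligned)
76..80  -- padding (4B)
80..88  mtime  (8B, 8-aligned)
sizeof = 88, alignof = 8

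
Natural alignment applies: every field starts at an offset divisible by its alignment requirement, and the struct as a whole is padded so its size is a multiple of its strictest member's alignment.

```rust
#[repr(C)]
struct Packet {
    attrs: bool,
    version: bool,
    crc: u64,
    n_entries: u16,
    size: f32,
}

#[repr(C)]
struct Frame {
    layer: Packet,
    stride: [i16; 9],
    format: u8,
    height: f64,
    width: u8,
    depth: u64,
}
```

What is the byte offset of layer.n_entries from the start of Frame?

16

Packet: attrs at 0 (size 1, align 1) → ends 1; version at 1 (size 1, align 1) → ends 2; pad 6 to align 8 for crc; crc at 8 (size 8, align 8) → ends 16; n_entries at 16 (size 2, align 2) → ends 18; pad 2 to align 4 for size; size at 20 (size 4, align 4) → ends 24; total 24 bytes, alignment 8
layer at 0 (size 24, align 8) → ends 24
within Packet: n_entries at 16
0 + 16 = 16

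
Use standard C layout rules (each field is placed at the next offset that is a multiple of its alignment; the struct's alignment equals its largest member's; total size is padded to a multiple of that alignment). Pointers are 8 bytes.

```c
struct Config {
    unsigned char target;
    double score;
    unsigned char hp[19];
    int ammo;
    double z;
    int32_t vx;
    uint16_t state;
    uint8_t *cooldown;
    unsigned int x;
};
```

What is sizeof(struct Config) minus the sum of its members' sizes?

14

0..1  target  (1B, 1-aligned)
1..8  -- padding (7B)
8..16  score  (8B, 8-aligned)
16..35  hp  (19B, 1-aligned)
35..36  -- padding (1B)
36..40  ammo  (4B, 4-aligned)
40..48  z  (8B, 8-aligned)
48..52  vx  (4B, 4-aligned)
52..54  state  (2B, 2-aligned)
54..56  -- padding (2B)
56..64  cooldown  (8B, 8-aligned)
64..68  x  (4B, 4-aligned)
68..72  -- tail padding (4B)
sizeof = 72, alignof = 8
data bytes 58, size 72 → padding 14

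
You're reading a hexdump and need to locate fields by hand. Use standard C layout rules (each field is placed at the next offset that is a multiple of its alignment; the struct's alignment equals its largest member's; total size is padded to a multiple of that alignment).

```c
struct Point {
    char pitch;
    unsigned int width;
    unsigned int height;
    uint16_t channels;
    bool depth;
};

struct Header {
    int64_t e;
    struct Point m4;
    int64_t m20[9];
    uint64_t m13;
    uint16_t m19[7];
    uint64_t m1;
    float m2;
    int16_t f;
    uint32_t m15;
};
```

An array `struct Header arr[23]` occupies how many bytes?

3312

Point: @0: pitch [1B, align 1] → 1; +3 pad (align 4); @4: width [4B, align 4] → 8; @8: height [4B, align 4] → 12; @12: channels [2B, align 2] → 14; @14: depth [1B, align 1] → 15; +1 tail pad (align 4); size 16, align 4
@0: e [8B, align 8] → 8
@8: m4 [16B, align 4] → 24
@24: m20 [72B, align 8] → 96
@96: m13 [8B, align 8] → 104
@104: m19 [14B, align 2] → 118
+2 pad (align 8)
@120: m1 [8B, align 8] → 128
@128: m2 [4B, align 4] → 132
@132: f [2B, align 2] → 134
+2 pad (align 4)
@136: m15 [4B, align 4] → 140
+4 tail pad (align 8)
size 144, align 8
array of 23: 23 × 144 = 3312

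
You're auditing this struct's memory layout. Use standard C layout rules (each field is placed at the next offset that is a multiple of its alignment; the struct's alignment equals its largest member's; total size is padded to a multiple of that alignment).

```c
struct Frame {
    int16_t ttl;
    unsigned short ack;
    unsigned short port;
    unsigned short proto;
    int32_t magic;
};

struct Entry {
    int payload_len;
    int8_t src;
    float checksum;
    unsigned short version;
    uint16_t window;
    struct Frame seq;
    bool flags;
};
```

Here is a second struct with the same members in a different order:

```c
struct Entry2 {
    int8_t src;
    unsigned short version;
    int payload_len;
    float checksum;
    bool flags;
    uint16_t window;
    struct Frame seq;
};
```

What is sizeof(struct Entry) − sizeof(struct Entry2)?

Frame: @0: ttl [2B, align 2] → 2; @2: ack [2B, align 2] → 4; @4: port [2B, align 2] → 6; @6: proto [2B, align 2] → 8; @8: magic [4B, align 4] → 12; size 12, align 4
@0: payload_len [4B, align 4] → 4
@4: src [1B, align 1] → 5
+3 pad (align 4)
@8: checksum [4B, align 4] → 12
@12: version [2B, align 2] → 14
@14: window [2B, align 2] → 16
@16: seq [12B, align 4] → 28
@28: flags [1B, align 1] → 29
+3 tail pad (align 4)
size 32, align 4
— Entry2 —
@0: src [1B, align 1] → 1
+1 pad (align 2)
@2: version [2B, align 2] → 4
@4: payload_len [4B, align 4] → 8
@8: checksum [4B, align 4] → 12
@12: flags [1B, align 1] → 13
+1 pad (align 2)
@14: window [2B, align 2] → 16
@16: seq [12B, align 4] → 28
size 28, align 4
32 − 28 = 4

4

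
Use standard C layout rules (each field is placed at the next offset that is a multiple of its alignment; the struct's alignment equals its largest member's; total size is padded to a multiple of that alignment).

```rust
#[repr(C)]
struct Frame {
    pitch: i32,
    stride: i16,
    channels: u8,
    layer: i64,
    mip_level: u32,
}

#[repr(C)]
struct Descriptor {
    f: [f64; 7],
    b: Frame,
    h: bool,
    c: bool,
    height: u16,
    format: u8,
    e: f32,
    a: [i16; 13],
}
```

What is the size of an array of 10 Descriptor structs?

Frame: 0..4  pitch  (4B, 4-aligned); 4..6  stride  (2B, 2-aligned); 6..7  channels  (1B, 1-aligned); 7..8  -- padding (1B); 8..16  layer  (8B, 8-aligned); 16..20  mip_level  (4B, 4-aligned); 20..24  -- tail padding (4B); sizeof = 24, alignof = 8
0..56  f  (56B, 8-aligned)
56..80  b  (24B, 8-aligned)
80..81  h  (1B, 1-aligned)
81..82  c  (1B, 1-aligned)
82..84  height  (2B, 2-aligned)
84..85  format  (1B, 1-aligned)
85..88  -- padding (3B)
88..92  e  (4B, 4-aligned)
92..118  a  (26B, 2-aligned)
118..120  -- tail padding (2B)
sizeof = 120, alignof = 8
array of 10: 10 × 120 = 1200

1200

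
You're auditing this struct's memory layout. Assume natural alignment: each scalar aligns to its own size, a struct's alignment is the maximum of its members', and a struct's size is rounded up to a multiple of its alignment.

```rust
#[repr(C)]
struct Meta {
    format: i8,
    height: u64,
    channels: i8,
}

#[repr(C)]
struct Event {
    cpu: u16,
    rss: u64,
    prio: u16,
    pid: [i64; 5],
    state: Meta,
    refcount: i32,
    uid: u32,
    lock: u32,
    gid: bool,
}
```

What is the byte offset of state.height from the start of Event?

72

Meta: 0..1  format  (1B, 1-aligned); 1..8  -- padding (7B); 8..16  height  (8B, 8-aligned); 16..17  channels  (1B, 1-aligned); 17..24  -- tail padding (7B); sizeof = 24, alignof = 8
0..2  cpu  (2B, 2-aligned)
2..8  -- padding (6B)
8..16  rss  (8B, 8-aligned)
16..18  prio  (2B, 2-aligned)
18..24  -- padding (6B)
24..64  pid  (40B, 8-aligned)
64..88  state  (24B, 8-aligned)
within Meta: height at 8
64 + 8 = 72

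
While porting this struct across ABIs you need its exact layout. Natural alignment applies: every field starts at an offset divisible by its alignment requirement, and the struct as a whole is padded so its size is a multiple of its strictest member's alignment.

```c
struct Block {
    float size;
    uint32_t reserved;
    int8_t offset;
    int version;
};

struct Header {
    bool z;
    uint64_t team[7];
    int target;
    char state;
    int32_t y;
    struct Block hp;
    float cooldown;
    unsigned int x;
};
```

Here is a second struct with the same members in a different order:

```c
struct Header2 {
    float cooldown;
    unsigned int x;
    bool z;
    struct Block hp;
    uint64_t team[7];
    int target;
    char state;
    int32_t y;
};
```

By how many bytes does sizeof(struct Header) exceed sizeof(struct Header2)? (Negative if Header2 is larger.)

Block: @0: size [4B, align 4] → 4; @4: reserved [4B, align 4] → 8; @8: offset [1B, align 1] → 9; +3 pad (align 4); @12: version [4B, align 4] → 16; size 16, align 4
@0: z [1B, align 1] → 1
+7 pad (align 8)
@8: team [56B, align 8] → 64
@64: target [4B, align 4] → 68
@68: state [1B, align 1] → 69
+3 pad (align 4)
@72: y [4B, align 4] → 76
@76: hp [16B, align 4] → 92
@92: cooldown [4B, align 4] → 96
@96: x [4B, align 4] → 100
+4 tail pad (align 8)
size 104, align 8
— Header2 —
@0: cooldown [4B, align 4] → 4
@4: x [4B, align 4] → 8
@8: z [1B, align 1] → 9
+3 pad (align 4)
@12: hp [16B, align 4] → 28
+4 pad (align 8)
@32: team [56B, align 8] → 88
@88: target [4B, align 4] → 92
@92: state [1B, align 1] → 93
+3 pad (align 4)
@96: y [4B, align 4] → 100
+4 tail pad (align 8)
size 104, align 8
104 − 104 = 0

0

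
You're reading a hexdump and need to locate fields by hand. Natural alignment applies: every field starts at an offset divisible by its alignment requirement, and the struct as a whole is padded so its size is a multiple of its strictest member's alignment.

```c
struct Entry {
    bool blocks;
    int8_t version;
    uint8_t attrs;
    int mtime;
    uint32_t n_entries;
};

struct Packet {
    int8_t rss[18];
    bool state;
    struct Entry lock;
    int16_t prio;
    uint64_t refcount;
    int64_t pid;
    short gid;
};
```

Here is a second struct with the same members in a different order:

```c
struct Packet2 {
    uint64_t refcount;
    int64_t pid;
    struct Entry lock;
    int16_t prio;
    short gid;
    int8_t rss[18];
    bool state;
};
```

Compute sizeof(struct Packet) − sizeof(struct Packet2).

8

Entry: blocks at 0 (size 1, align 1) → ends 1; version at 1 (size 1, align 1) → ends 2; attrs at 2 (size 1, align 1) → ends 3; pad 1 to align 4 for mtime; mtime at 4 (size 4, align 4) → ends 8; n_entries at 8 (size 4, align 4) → ends 12; total 12 bytes, alignment 4
rss at 0 (size 18, align 1) → ends 18
state at 18 (size 1, align 1) → ends 19
pad 1 to align 4 for lock
lock at 20 (size 12, align 4) → ends 32
prio at 32 (size 2, align 2) → ends 34
pad 6 to align 8 for refcount
refcount at 40 (size 8, align 8) → ends 48
pid at 48 (size 8, align 8) → ends 56
gid at 56 (size 2, align 2) → ends 58
tail pad 6 to reach multiple of 8
total 64 bytes, alignment 8
— Packet2 —
refcount at 0 (size 8, align 8) → ends 8
pid at 8 (size 8, align 8) → ends 16
lock at 16 (size 12, align 4) → ends 28
prio at 28 (size 2, align 2) → ends 30
gid at 30 (size 2, align 2) → ends 32
rss at 32 (size 18, align 1) → ends 50
state at 50 (size 1, align 1) → ends 51
tail pad 5 to reach multiple of 8
total 56 bytes, alignment 8
64 − 56 = 8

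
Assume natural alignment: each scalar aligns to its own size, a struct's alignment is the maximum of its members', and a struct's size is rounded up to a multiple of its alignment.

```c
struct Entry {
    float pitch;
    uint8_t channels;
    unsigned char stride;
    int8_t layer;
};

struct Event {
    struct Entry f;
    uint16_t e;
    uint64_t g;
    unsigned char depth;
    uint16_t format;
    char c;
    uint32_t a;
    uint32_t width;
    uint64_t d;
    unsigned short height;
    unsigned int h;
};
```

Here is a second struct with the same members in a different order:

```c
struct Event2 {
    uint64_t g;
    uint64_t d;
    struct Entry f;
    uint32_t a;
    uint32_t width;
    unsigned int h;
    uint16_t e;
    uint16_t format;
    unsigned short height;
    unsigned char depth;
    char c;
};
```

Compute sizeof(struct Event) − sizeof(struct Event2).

Entry: @0: pitch [4B, align 4] → 4; @4: channels [1B, align 1] → 5; @5: stride [1B, align 1] → 6; @6: layer [1B, align 1] → 7; +1 tail pad (align 4); size 8, align 4
@0: f [8B, align 4] → 8
@8: e [2B, align 2] → 10
+6 pad (align 8)
@16: g [8B, align 8] → 24
@24: depth [1B, align 1] → 25
+1 pad (align 2)
@26: format [2B, align 2] → 28
@28: c [1B, align 1] → 29
+3 pad (align 4)
@32: a [4B, align 4] → 36
@36: width [4B, align 4] → 40
@40: d [8B, align 8] → 48
@48: height [2B, align 2] → 50
+2 pad (align 4)
@52: h [4B, align 4] → 56
size 56, align 8
— Event2 —
@0: g [8B, align 8] → 8
@8: d [8B, align 8] → 16
@16: f [8B, align 4] → 24
@24: a [4B, align 4] → 28
@28: width [4B, align 4] → 32
@32: h [4B, align 4] → 36
@36: e [2B, align 2] → 38
@38: format [2B, align 2] → 40
@40: height [2B, align 2] → 42
@42: depth [1B, align 1] → 43
@43: c [1B, align 1] → 44
+4 tail pad (align 8)
size 48, align 8
56 − 48 = 8

8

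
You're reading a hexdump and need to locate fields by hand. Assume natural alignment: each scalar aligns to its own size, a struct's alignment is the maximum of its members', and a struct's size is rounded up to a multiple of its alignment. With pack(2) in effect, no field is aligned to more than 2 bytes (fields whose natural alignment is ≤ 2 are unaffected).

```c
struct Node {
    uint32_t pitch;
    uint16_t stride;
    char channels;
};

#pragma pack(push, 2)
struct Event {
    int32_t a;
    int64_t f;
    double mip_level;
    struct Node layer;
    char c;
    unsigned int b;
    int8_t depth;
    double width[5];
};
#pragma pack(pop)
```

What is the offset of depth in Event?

34

Node: 0..4  pitch  (4B, 4-aligned); 4..6  stride  (2B, 2-aligned); 6..7  channels  (1B, 1-aligned); 7..8  -- tail padding (1B); sizeof = 8, alignof = 4
0..4  a  (4B, 2-aligned)
4..12  f  (8B, 2-aligned)
12..20  mip_level  (8B, 2-aligned)
20..28  layer  (8B, 2-aligned)
28..29  c  (1B, 1-aligned)
29..30  -- padding (1B)
30..34  b  (4B, 2-aligned)
34..35  depth  (1B, 1-aligned)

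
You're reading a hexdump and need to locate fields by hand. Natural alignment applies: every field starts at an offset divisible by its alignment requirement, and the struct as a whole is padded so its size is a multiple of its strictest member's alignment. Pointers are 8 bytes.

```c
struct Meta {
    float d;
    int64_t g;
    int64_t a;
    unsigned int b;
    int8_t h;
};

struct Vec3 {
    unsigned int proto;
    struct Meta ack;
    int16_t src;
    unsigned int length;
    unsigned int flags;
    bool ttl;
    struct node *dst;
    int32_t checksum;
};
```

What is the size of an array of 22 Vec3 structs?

Meta: d at 0 (size 4, align 4) → ends 4; pad 4 to align 8 for g; g at 8 (size 8, align 8) → ends 16; a at 16 (size 8, align 8) → ends 24; b at 24 (size 4, align 4) → ends 28; h at 28 (size 1, align 1) → ends 29; tail pad 3 to reach multiple of 8; total 32 bytes, alignment 8
proto at 0 (size 4, align 4) → ends 4
pad 4 to align 8 for ack
ack at 8 (size 32, align 8) → ends 40
src at 40 (size 2, align 2) → ends 42
pad 2 to align 4 for length
length at 44 (size 4, align 4) → ends 48
flags at 48 (size 4, align 4) → ends 52
ttl at 52 (size 1, align 1) → ends 53
pad 3 to align 8 for dst
dst at 56 (size 8, align 8) → ends 64
checksum at 64 (size 4, align 4) → ends 68
tail pad 4 to reach multiple of 8
total 72 bytes, alignment 8
array of 22: 22 × 72 = 1584

1584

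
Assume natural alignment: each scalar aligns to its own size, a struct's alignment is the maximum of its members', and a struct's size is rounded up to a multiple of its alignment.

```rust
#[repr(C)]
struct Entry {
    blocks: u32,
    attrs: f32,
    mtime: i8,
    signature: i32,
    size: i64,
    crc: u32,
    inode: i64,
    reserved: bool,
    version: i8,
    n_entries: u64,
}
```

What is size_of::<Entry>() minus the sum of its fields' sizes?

13

0..4  blocks  (4B, 4-aligned)
4..8  attrs  (4B, 4-aligned)
8..9  mtime  (1B, 1-aligned)
9..12  -- padding (3B)
12..16  signature  (4B, 4-aligned)
16..24  size  (8B, 8-aligned)
24..28  crc  (4B, 4-aligned)
28..32  -- padding (4B)
32..40  inode  (8B, 8-aligned)
40..41  reserved  (1B, 1-aligned)
41..42  version  (1B, 1-aligned)
42..48  -- padding (6B)
48..56  n_entries  (8B, 8-aligned)
sizeof = 56, alignof = 8
data bytes 43, size 56 → padding 13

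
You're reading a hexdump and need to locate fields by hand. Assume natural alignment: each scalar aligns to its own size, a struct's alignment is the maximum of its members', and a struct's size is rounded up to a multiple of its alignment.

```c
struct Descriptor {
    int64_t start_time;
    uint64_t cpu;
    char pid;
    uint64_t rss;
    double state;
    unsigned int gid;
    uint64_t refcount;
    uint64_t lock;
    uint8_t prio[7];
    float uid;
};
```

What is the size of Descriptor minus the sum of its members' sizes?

16

start_time at 0 (size 8, align 8) → ends 8
cpu at 8 (size 8, align 8) → ends 16
pid at 16 (size 1, align 1) → ends 17
pad 7 to align 8 for rss
rss at 24 (size 8, align 8) → ends 32
state at 32 (size 8, align 8) → ends 40
gid at 40 (size 4, align 4) → ends 44
pad 4 to align 8 for refcount
refcount at 48 (size 8, align 8) → ends 56
lock at 56 (size 8, align 8) → ends 64
prio at 64 (size 7, align 1) → ends 71
pad 1 to align 4 for uid
uid at 72 (size 4, align 4) → ends 76
tail pad 4 to reach multiple of 8
total 80 bytes, alignment 8
data bytes 64, size 80 → padding 16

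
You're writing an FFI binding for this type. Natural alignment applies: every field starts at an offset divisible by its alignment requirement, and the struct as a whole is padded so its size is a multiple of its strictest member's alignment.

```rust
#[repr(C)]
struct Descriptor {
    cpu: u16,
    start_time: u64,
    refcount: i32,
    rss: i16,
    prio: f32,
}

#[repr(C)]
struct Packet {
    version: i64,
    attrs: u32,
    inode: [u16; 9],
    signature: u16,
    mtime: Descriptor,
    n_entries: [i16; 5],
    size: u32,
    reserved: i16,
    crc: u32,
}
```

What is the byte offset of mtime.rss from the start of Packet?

Descriptor: 0..2  cpu  (2B, 2-aligned); 2..8  -- padding (6B); 8..16  start_time  (8B, 8-aligned); 16..20  refcount  (4B, 4-aligned); 20..22  rss  (2B, 2-aligned); 22..24  -- padding (2B); 24..28  prio  (4B, 4-aligned); 28..32  -- tail padding (4B); sizeof = 32, alignof = 8
0..8  version  (8B, 8-aligned)
8..12  attrs  (4B, 4-aligned)
12..30  inode  (18B, 2-aligned)
30..32  signature  (2B, 2-aligned)
32..64  mtime  (32B, 8-aligned)
within Descriptor: rss at 20
32 + 20 = 52

52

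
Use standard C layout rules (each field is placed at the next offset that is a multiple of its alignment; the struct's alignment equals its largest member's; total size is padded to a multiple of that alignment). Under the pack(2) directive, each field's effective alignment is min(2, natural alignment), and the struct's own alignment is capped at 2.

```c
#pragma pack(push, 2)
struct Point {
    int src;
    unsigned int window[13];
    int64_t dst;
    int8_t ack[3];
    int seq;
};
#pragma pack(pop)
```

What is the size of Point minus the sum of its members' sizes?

@0: src [4B, align 2] → 4
@4: window [52B, align 2] → 56
@56: dst [8B, align 2] → 64
@64: ack [3B, align 1] → 67
+1 pad (align 2)
@68: seq [4B, align 2] → 72
size 72, align 2
data bytes 71, size 72 → padding 1

1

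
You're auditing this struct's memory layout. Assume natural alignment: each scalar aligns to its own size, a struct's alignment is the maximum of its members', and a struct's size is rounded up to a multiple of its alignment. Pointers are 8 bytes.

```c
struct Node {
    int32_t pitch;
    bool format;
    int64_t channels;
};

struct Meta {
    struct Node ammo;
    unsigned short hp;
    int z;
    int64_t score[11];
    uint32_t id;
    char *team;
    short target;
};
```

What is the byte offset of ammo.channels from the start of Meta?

Node: @0: pitch [4B, align 4] → 4; @4: format [1B, align 1] → 5; +3 pad (align 8); @8: channels [8B, align 8] → 16; size 16, align 8
@0: ammo [16B, align 8] → 16
within Node: channels at 8
0 + 8 = 8

8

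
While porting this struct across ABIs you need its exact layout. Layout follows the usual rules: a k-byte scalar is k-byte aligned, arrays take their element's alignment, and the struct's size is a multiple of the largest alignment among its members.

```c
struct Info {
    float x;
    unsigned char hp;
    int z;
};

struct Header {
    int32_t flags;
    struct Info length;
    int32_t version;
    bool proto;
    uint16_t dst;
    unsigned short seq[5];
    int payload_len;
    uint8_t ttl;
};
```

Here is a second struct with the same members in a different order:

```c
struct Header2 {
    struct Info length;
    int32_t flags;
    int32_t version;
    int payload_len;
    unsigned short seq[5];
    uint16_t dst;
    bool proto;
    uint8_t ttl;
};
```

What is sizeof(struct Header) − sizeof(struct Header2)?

Info: x at 0 (size 4, align 4) → ends 4; hp at 4 (size 1, align 1) → ends 5; pad 3 to align 4 for z; z at 8 (size 4, align 4) → ends 12; total 12 bytes, alignment 4
flags at 0 (size 4, align 4) → ends 4
length at 4 (size 12, align 4) → ends 16
version at 16 (size 4, align 4) → ends 20
proto at 20 (size 1, align 1) → ends 21
pad 1 to align 2 for dst
dst at 22 (size 2, align 2) → ends 24
seq at 24 (size 10, align 2) → ends 34
pad 2 to align 4 for payload_len
payload_len at 36 (size 4, align 4) → ends 40
ttl at 40 (size 1, align 1) → ends 41
tail pad 3 to reach multiple of 4
total 44 bytes, alignment 4
— Header2 —
length at 0 (size 12, align 4) → ends 12
flags at 12 (size 4, align 4) → ends 16
version at 16 (size 4, align 4) → ends 20
payload_len at 20 (size 4, align 4) → ends 24
seq at 24 (size 10, align 2) → ends 34
dst at 34 (size 2, align 2) → ends 36
proto at 36 (size 1, align 1) → ends 37
ttl at 37 (size 1, align 1) → ends 38
tail pad 2 to reach multiple of 4
total 40 bytes, alignment 4
44 − 40 = 4

4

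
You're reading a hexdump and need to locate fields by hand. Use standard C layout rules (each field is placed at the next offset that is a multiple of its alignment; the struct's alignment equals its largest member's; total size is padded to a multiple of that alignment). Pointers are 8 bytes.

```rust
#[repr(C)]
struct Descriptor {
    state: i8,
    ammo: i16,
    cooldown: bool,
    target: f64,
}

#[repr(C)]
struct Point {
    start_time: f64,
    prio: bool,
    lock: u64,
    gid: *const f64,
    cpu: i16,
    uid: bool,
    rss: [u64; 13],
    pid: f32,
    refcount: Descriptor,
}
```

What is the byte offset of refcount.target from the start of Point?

160

Descriptor: state at 0 (size 1, align 1) → ends 1; pad 1 to align 2 for ammo; ammo at 2 (size 2, align 2) → ends 4; cooldown at 4 (size 1, align 1) → ends 5; pad 3 to align 8 for target; target at 8 (size 8, align 8) → ends 16; total 16 bytes, alignment 8
start_time at 0 (size 8, align 8) → ends 8
prio at 8 (size 1, align 1) → ends 9
pad 7 to align 8 for lock
lock at 16 (size 8, align 8) → ends 24
gid at 24 (size 8, align 8) → ends 32
cpu at 32 (size 2, align 2) → ends 34
uid at 34 (size 1, align 1) → ends 35
pad 5 to align 8 for rss
rss at 40 (size 104, align 8) → ends 144
pid at 144 (size 4, align 4) → ends 148
pad 4 to align 8 for refcount
refcount at 152 (size 16, align 8) → ends 168
within Descriptor: target at 8
152 + 8 = 160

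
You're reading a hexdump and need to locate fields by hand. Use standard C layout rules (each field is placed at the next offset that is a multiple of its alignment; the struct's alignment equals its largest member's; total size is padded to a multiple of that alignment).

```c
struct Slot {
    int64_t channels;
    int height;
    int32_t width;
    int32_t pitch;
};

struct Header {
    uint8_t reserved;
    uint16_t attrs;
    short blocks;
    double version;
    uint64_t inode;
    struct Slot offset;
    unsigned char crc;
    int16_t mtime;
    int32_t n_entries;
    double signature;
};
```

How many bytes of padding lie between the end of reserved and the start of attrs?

1

Slot: @0: channels [8B, align 8] → 8; @8: height [4B, align 4] → 12; @12: width [4B, align 4] → 16; @16: pitch [4B, align 4] → 20; +4 tail pad (align 8); size 24, align 8
@0: reserved [1B, align 1] → 1
+1 pad (align 2)
@2: attrs [2B, align 2] → 4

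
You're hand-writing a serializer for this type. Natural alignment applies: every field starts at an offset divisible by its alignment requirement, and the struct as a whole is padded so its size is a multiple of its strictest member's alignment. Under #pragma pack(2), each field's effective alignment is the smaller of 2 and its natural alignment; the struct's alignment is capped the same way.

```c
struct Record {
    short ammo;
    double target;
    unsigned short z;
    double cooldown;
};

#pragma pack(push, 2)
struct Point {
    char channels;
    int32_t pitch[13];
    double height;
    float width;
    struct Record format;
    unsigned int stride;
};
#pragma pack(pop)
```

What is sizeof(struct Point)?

Record: ammo at 0 (size 2, align 2) → ends 2; pad 6 to align 8 for target; target at 8 (size 8, align 8) → ends 16; z at 16 (size 2, align 2) → ends 18; pad 6 to align 8 for cooldown; cooldown at 24 (size 8, align 8) → ends 32; total 32 bytes, alignment 8
channels at 0 (size 1, align 1) → ends 1
pad 1 to align 2 for pitch
pitch at 2 (size 52, align 2) → ends 54
height at 54 (size 8, align 2) → ends 62
width at 62 (size 4, align 2) → ends 66
format at 66 (size 32, align 2) → ends 98
stride at 98 (size 4, align 2) → ends 102
total 102 bytes, alignment 2

102 bytes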